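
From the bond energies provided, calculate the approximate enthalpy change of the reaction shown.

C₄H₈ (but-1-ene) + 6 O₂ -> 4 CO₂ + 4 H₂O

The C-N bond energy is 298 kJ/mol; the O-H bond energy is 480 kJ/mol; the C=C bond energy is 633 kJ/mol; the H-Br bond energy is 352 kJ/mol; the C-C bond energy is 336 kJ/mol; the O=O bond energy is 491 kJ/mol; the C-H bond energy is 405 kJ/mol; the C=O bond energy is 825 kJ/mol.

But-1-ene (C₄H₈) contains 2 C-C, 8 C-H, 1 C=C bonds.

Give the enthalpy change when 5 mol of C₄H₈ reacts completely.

ΔH = −14745 kJ

Bonds broken (reactants):
  C-C: 2 × 336 = 672
  C-H: 8 × 405 = 3240
  C=C: 1 × 633 = 633
  O=O: 6 × 491 = 2946
  Σ(broken) = 7491 kJ
Bonds formed (products):
  C=O: 8 × 825 = 6600
  O-H: 8 × 480 = 3840
  Σ(formed) = 10440 kJ
ΔH = Σ(broken) − Σ(formed) = 7491 − 10440 = −2949 kJ
For 5× the reaction as written: 5 × (−2949) = −14745 kJ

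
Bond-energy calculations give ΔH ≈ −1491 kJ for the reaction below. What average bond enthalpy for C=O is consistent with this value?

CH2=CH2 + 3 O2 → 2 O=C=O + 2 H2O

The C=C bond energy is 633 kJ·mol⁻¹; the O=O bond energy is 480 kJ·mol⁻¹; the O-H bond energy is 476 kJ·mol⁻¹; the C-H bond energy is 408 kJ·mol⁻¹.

Let D be the C=O bond energy.
Σ(broken) = 4×408 + 1×633 + 3×480 = 3705
Σ(formed) = 4×D + 4×476 = 1904 + 4D
ΔH = Σ(broken) − Σ(formed) = (3705) − (1904 + 4D) = +1801 − 4D
Setting this equal to −1491 kJ gives 4D = 3292, so D = 823 kJ/mol.

D(C=O) ≈ 823 kJ/mol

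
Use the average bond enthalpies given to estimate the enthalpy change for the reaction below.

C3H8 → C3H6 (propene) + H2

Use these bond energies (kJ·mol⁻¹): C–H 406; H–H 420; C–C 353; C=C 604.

Bonds broken (reactants):
  C–C: 2 × 353 = 706
  C–H: 8 × 406 = 3248
  Σ(broken) = 3954 kJ
Bonds formed (products):
  C–C: 1 × 353 = 353
  C–H: 6 × 406 = 2436
  C=C: 1 × 604 = 604
  H–H: 1 × 420 = 420
  Σ(formed) = 3813 kJ
ΔH = Σ(broken) − Σ(formed) = 3954 − 3813 = +141 kJ

ΔH ≈ +141 kJ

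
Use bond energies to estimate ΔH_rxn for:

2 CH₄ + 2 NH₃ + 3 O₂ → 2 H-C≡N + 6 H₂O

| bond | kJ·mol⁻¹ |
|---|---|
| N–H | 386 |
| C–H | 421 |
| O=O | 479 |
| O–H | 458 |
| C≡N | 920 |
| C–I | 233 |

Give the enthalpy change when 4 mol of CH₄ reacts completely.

ΔH = −2114 kJ

Bonds broken (reactants):
  C–H: 8 × 421 = 3368
  N–H: 6 × 386 = 2316
  O=O: 3 × 479 = 1437
  Σ(broken) = 7121 kJ
Bonds formed (products):
  C≡N: 2 × 920 = 1840
  C–H: 2 × 421 = 842
  O–H: 12 × 458 = 5496
  Σ(formed) = 8178 kJ
ΔH = Σ(broken) − Σ(formed) = 7121 − 8178 = −1057 kJ
For 2× the reaction as written: 2 × (−1057) = −2114 kJ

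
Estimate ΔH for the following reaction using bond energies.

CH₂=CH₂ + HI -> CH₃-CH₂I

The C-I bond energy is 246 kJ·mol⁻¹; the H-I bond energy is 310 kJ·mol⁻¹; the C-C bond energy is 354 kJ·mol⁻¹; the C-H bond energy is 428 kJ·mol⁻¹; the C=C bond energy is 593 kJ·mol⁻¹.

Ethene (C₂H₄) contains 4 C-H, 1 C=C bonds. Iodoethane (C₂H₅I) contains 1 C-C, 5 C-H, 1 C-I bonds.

Bonds broken (reactants):
  C-H: 4 × 428 = 1712
  C=C: 1 × 593 = 593
  H-I: 1 × 310 = 310
  Σ(broken) = 2615 kJ
Bonds formed (products):
  C-C: 1 × 354 = 354
  C-H: 5 × 428 = 2140
  C-I: 1 × 246 = 246
  Σ(formed) = 2740 kJ
ΔH = Σ(broken) − Σ(formed) = 2615 − 2740 = −125 kJ

ΔH ≈ −125 kJ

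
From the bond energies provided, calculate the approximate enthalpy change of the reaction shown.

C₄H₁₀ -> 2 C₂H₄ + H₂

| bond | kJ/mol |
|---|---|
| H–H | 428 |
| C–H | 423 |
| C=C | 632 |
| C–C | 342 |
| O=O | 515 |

ΔH ≈ +180 kJ

Bonds broken (reactants):
  C–C: 3 × 342 = 1026
  C–H: 10 × 423 = 4230
  Σ(broken) = 5256 kJ
Bonds formed (products):
  C–H: 8 × 423 = 3384
  C=C: 2 × 632 = 1264
  H–H: 1 × 428 = 428
  Σ(formed) = 5076 kJ
ΔH = Σ(broken) − Σ(formed) = 5256 − 5076 = +180 kJ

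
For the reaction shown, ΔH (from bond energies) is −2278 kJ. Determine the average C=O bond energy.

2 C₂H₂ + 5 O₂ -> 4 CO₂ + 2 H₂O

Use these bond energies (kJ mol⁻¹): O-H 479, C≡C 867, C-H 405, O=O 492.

Let D be the C=O bond energy.
Σ(broken) = 2×867 + 4×405 + 5×492 = 5814
Σ(formed) = 8×D + 4×479 = 1916 + 8D
ΔH = Σ(broken) − Σ(formed) = (5814) − (1916 + 8D) = +3898 − 8D
Setting this equal to −2278 kJ gives 8D = 6176, so D = 772 kJ/mol.

D(C=O) ≈ 772 kJ/mol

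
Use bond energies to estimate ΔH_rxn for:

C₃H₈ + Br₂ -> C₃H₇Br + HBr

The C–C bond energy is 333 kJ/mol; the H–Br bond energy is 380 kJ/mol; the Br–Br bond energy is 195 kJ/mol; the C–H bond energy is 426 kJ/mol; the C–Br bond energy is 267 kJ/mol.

ΔH ≈ −26 kJ

Bonds broken (reactants):
  Br–Br: 1 × 195 = 195
  C–C: 2 × 333 = 666
  C–H: 8 × 426 = 3408
  Σ(broken) = 4269 kJ
Bonds formed (products):
  C–Br: 1 × 267 = 267
  C–C: 2 × 333 = 666
  C–H: 7 × 426 = 2982
  H–Br: 1 × 380 = 380
  Σ(formed) = 4295 kJ
ΔH = Σ(broken) − Σ(formed) = 4269 − 4295 = −26 kJ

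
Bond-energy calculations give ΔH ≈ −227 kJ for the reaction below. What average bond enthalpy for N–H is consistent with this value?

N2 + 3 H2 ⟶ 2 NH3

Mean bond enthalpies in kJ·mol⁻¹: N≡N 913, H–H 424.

Let D be the N–H bond energy.
Σ(broken) = 3×424 + 1×913 = 2185
Σ(formed) = 6×D = 6D
ΔH = Σ(broken) − Σ(formed) = (2185) − (6D) = +2185 − 6D
Setting this equal to −227 kJ gives 6D = 2412, so D = 402 kJ/mol.

D(N–H) ≈ 402 kJ/mol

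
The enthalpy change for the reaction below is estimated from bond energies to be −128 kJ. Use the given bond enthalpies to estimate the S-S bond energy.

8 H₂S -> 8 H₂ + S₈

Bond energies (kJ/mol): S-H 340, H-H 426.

Let D be the S-S bond energy.
Σ(broken) = 16×340 = 5440
Σ(formed) = 8×426 + 8×D = 3408 + 8D
ΔH = Σ(broken) − Σ(formed) = (5440) − (3408 + 8D) = +2032 − 8D
Setting this equal to −128 kJ gives 8D = 2160, so D = 270 kJ/mol.

D(S-S) ≈ 270 kJ/mol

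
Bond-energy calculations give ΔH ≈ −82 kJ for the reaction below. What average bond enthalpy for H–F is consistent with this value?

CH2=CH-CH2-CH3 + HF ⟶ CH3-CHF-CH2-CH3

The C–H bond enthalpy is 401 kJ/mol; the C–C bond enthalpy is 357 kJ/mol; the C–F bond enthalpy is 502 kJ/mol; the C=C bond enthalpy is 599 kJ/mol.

Let D be the H–F bond energy.
Σ(broken) = 2×357 + 8×401 + 1×599 + 1×D = 4521 + D
Σ(formed) = 3×357 + 1×502 + 9×401 = 5182
ΔH = Σ(broken) − Σ(formed) = (4521 + D) − (5182) = −661 + D
Setting this equal to −82 kJ gives D = 579 kJ/mol.

D(H–F) ≈ 579 kJ/mol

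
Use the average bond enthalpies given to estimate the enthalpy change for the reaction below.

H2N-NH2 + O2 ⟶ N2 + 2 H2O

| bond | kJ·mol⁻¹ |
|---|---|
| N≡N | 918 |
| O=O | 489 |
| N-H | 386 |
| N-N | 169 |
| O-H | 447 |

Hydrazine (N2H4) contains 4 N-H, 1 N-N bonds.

ΔH ≈ −504 kJ

Bonds broken (reactants):
  N-H: 4 × 386 = 1544
  N-N: 1 × 169 = 169
  O=O: 1 × 489 = 489
  Σ(broken) = 2202 kJ
Bonds formed (products):
  N≡N: 1 × 918 = 918
  O-H: 4 × 447 = 1788
  Σ(formed) = 2706 kJ
ΔH = Σ(broken) − Σ(formed) = 2202 − 2706 = −504 kJ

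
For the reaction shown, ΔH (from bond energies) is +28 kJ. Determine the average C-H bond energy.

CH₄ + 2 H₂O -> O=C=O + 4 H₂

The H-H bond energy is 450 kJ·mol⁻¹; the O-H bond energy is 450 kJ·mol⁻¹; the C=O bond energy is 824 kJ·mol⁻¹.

Let D be the C-H bond energy.
Σ(broken) = 4×D + 4×450 = 1800 + 4D
Σ(formed) = 2×824 + 4×450 = 3448
ΔH = Σ(broken) − Σ(formed) = (1800 + 4D) − (3448) = −1648 + 4D
Setting this equal to +28 kJ gives 4D = 1676, so D = 419 kJ/mol.

D(C-H) ≈ 419 kJ/mol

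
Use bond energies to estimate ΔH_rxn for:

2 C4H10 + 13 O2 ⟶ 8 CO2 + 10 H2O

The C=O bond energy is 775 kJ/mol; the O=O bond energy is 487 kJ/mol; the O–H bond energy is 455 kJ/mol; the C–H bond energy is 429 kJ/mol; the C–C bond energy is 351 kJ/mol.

ΔH ≈ −4483 kJ

Bonds broken (reactants):
  C–C: 6 × 351 = 2106
  C–H: 20 × 429 = 8580
  O=O: 13 × 487 = 6331
  Σ(broken) = 17017 kJ
Bonds formed (products):
  C=O: 16 × 775 = 12400
  O–H: 20 × 455 = 9100
  Σ(formed) = 21500 kJ
ΔH = Σ(broken) − Σ(formed) = 17017 − 21500 = −4483 kJ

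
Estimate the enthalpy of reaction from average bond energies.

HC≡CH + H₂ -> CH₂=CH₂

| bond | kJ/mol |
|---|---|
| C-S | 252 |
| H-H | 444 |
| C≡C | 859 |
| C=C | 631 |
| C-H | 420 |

Bonds broken (reactants):
  C≡C: 1 × 859 = 859
  C-H: 2 × 420 = 840
  H-H: 1 × 444 = 444
  Σ(broken) = 2143 kJ
Bonds formed (products):
  C-H: 4 × 420 = 1680
  C=C: 1 × 631 = 631
  Σ(formed) = 2311 kJ
ΔH = Σ(broken) − Σ(formed) = 2143 − 2311 = −168 kJ

ΔH ≈ −168 kJ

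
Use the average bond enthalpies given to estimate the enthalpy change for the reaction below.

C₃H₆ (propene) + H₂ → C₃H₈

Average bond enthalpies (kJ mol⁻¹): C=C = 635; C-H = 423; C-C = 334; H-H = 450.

ΔH ≈ −95 kJ

Bonds broken (reactants):
  C-C: 1 × 334 = 334
  C-H: 6 × 423 = 2538
  C=C: 1 × 635 = 635
  H-H: 1 × 450 = 450
  Σ(broken) = 3957 kJ
Bonds formed (products):
  C-C: 2 × 334 = 668
  C-H: 8 × 423 = 3384
  Σ(formed) = 4052 kJ
ΔH = Σ(broken) − Σ(formed) = 3957 − 4052 = −95 kJ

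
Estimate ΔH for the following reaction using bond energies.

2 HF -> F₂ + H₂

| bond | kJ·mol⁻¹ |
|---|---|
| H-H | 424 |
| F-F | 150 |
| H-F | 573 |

ΔH ≈ +572 kJ

Bonds broken (reactants):
  H-F: 2 × 573 = 1146
  Σ(broken) = 1146 kJ
Bonds formed (products):
  F-F: 1 × 150 = 150
  H-H: 1 × 424 = 424
  Σ(formed) = 574 kJ
ΔH = Σ(broken) − Σ(formed) = 1146 − 574 = +572 kJ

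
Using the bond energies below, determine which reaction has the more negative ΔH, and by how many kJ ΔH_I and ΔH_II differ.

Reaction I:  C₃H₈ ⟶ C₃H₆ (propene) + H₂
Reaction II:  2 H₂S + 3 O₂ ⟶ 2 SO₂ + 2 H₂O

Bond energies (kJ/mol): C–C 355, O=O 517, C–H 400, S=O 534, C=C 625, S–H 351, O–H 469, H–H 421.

Reaction II, by 1166 kJ

Reaction I:
  Bonds broken (reactants):
    C–C: 2 × 355 = 710
    C–H: 8 × 400 = 3200
    Σ(broken) = 3910 kJ
  Bonds formed (products):
    C–C: 1 × 355 = 355
    C–H: 6 × 400 = 2400
    C=C: 1 × 625 = 625
    H–H: 1 × 421 = 421
    Σ(formed) = 3801 kJ
  ΔH_I = 3910 − 3801 = +109 kJ
Reaction II:
  Bonds broken (reactants):
    O=O: 3 × 517 = 1551
    S–H: 4 × 351 = 1404
    Σ(broken) = 2955 kJ
  Bonds formed (products):
    O–H: 4 × 469 = 1876
    S=O: 4 × 534 = 2136
    Σ(formed) = 4012 kJ
  ΔH_II = 2955 − 4012 = −1057 kJ
ΔH_I − ΔH_II = +1166 kJ, so reaction II has the more negative ΔH; |ΔH_I − ΔH_II| = 1166 kJ.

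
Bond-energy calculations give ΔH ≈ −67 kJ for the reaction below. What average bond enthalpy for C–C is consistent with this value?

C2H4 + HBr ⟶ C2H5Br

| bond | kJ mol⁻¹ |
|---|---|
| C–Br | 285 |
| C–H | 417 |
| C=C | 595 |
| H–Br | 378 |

Let D be the C–C bond energy.
Σ(broken) = 4×417 + 1×595 + 1×378 = 2641
Σ(formed) = 1×285 + 1×D + 5×417 = 2370 + D
ΔH = Σ(broken) − Σ(formed) = (2641) − (2370 + D) = +271 − D
Setting this equal to −67 kJ gives D = 338 kJ/mol.

D(C–C) ≈ 338 kJ/mol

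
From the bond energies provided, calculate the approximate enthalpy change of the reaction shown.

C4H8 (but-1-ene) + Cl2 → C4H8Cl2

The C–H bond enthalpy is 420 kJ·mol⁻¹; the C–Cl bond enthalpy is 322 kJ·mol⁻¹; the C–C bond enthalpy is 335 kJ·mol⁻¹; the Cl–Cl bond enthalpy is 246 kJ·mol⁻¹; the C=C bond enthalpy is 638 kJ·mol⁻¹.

Bonds broken (reactants):
  C–C: 2 × 335 = 670
  C–H: 8 × 420 = 3360
  C=C: 1 × 638 = 638
  Cl–Cl: 1 × 246 = 246
  Σ(broken) = 4914 kJ
Bonds formed (products):
  C–C: 3 × 335 = 1005
  C–Cl: 2 × 322 = 644
  C–H: 8 × 420 = 3360
  Σ(formed) = 5009 kJ
ΔH = Σ(broken) − Σ(formed) = 4914 − 5009 = −95 kJ

ΔH ≈ −95 kJ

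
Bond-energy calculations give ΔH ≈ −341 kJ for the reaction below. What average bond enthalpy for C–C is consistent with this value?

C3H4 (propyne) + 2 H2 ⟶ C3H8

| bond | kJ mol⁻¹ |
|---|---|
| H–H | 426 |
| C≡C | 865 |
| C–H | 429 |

Let D be the C–C bond energy.
Σ(broken) = 1×865 + 1×D + 4×429 + 2×426 = 3433 + D
Σ(formed) = 2×D + 8×429 = 3432 + 2D
ΔH = Σ(broken) − Σ(formed) = (3433 + D) − (3432 + 2D) = +1 − D
Setting this equal to −341 kJ gives D = 342 kJ/mol.

D(C–C) ≈ 342 kJ/mol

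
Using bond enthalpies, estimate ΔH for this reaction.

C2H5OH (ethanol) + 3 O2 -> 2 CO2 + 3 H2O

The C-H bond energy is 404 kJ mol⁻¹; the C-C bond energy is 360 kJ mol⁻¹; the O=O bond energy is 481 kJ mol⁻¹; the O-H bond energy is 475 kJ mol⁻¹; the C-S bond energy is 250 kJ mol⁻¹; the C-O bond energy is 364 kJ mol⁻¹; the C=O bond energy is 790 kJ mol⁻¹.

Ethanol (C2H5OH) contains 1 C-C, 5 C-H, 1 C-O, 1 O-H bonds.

ΔH ≈ −1348 kJ

Bonds broken (reactants):
  C-C: 1 × 360 = 360
  C-H: 5 × 404 = 2020
  C-O: 1 × 364 = 364
  O-H: 1 × 475 = 475
  O=O: 3 × 481 = 1443
  Σ(broken) = 4662 kJ
Bonds formed (products):
  C=O: 4 × 790 = 3160
  O-H: 6 × 475 = 2850
  Σ(formed) = 6010 kJ
ΔH = Σ(broken) − Σ(formed) = 4662 − 6010 = −1348 kJ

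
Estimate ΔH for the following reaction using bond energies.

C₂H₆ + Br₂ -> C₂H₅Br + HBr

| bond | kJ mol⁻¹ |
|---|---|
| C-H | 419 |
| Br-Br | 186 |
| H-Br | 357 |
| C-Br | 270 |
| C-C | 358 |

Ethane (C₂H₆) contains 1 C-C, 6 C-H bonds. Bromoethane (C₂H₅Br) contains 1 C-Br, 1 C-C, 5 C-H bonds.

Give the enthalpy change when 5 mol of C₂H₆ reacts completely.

Bonds broken (reactants):
  Br-Br: 1 × 186 = 186
  C-C: 1 × 358 = 358
  C-H: 6 × 419 = 2514
  Σ(broken) = 3058 kJ
Bonds formed (products):
  C-Br: 1 × 270 = 270
  C-C: 1 × 358 = 358
  C-H: 5 × 419 = 2095
  H-Br: 1 × 357 = 357
  Σ(formed) = 3080 kJ
ΔH = Σ(broken) − Σ(formed) = 3058 − 3080 = −22 kJ
For 5× the reaction as written: 5 × (−22) = −110 kJ

ΔH = −110 kJ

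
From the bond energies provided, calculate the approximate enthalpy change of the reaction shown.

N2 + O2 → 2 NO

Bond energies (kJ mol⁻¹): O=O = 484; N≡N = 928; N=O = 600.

ΔH ≈ +212 kJ

Bonds broken (reactants):
  N≡N: 1 × 928 = 928
  O=O: 1 × 484 = 484
  Σ(broken) = 1412 kJ
Bonds formed (products):
  N=O: 2 × 600 = 1200
  Σ(formed) = 1200 kJ
ΔH = Σ(broken) − Σ(formed) = 1412 − 1200 = +212 kJ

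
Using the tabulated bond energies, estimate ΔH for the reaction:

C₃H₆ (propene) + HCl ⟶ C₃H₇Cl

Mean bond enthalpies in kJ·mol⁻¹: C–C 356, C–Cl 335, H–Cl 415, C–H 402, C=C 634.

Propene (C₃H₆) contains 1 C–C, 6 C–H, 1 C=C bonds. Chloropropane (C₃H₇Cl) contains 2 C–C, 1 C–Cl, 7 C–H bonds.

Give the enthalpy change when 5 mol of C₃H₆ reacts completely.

ΔH = −220 kJ

Bonds broken (reactants):
  C–C: 1 × 356 = 356
  C–H: 6 × 402 = 2412
  C=C: 1 × 634 = 634
  H–Cl: 1 × 415 = 415
  Σ(broken) = 3817 kJ
Bonds formed (products):
  C–C: 2 × 356 = 712
  C–Cl: 1 × 335 = 335
  C–H: 7 × 402 = 2814
  Σ(formed) = 3861 kJ
ΔH = Σ(broken) − Σ(formed) = 3817 − 3861 = −44 kJ
For 5× the reaction as written: 5 × (−44) = −220 kJ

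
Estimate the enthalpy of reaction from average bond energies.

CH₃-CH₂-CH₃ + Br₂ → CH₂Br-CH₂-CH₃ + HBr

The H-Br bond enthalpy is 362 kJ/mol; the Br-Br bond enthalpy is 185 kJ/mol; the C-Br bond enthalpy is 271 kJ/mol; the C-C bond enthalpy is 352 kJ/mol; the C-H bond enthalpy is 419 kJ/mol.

Bonds broken (reactants):
  Br-Br: 1 × 185 = 185
  C-C: 2 × 352 = 704
  C-H: 8 × 419 = 3352
  Σ(broken) = 4241 kJ
Bonds formed (products):
  C-Br: 1 × 271 = 271
  C-C: 2 × 352 = 704
  C-H: 7 × 419 = 2933
  H-Br: 1 × 362 = 362
  Σ(formed) = 4270 kJ
ΔH = Σ(broken) − Σ(formed) = 4241 − 4270 = −29 kJ

ΔH ≈ −29 kJ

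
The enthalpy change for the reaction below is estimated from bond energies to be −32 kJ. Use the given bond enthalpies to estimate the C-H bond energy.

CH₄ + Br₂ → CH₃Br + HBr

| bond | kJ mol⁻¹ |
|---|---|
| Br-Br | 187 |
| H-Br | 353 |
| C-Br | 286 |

Let D be the C-H bond energy.
Σ(broken) = 1×187 + 4×D = 187 + 4D
Σ(formed) = 1×286 + 3×D + 1×353 = 639 + 3D
ΔH = Σ(broken) − Σ(formed) = (187 + 4D) − (639 + 3D) = −452 + D
Setting this equal to −32 kJ gives D = 420 kJ/mol.

D(C-H) ≈ 420 kJ/mol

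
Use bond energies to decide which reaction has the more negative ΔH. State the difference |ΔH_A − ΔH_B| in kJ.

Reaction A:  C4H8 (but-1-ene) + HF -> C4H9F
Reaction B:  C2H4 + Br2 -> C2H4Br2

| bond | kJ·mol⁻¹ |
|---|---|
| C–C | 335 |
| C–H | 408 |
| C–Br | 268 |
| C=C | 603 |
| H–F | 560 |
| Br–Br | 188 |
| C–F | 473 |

Reaction B, by 27 kJ

Reaction A:
  Bonds broken (reactants):
    C–C: 2 × 335 = 670
    C–H: 8 × 408 = 3264
    C=C: 1 × 603 = 603
    H–F: 1 × 560 = 560
    Σ(broken) = 5097 kJ
  Bonds formed (products):
    C–C: 3 × 335 = 1005
    C–F: 1 × 473 = 473
    C–H: 9 × 408 = 3672
    Σ(formed) = 5150 kJ
  ΔH_A = 5097 − 5150 = −53 kJ
Reaction B:
  Bonds broken (reactants):
    Br–Br: 1 × 188 = 188
    C–H: 4 × 408 = 1632
    C=C: 1 × 603 = 603
    Σ(broken) = 2423 kJ
  Bonds formed (products):
    C–Br: 2 × 268 = 536
    C–C: 1 × 335 = 335
    C–H: 4 × 408 = 1632
    Σ(formed) = 2503 kJ
  ΔH_B = 2423 − 2503 = −80 kJ
ΔH_A − ΔH_B = +27 kJ, so reaction B has the more negative ΔH; |ΔH_A − ΔH_B| = 27 kJ.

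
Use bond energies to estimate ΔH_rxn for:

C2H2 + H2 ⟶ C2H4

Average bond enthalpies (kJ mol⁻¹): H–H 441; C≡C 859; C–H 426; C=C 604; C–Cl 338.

Bonds broken (reactants):
  C≡C: 1 × 859 = 859
  C–H: 2 × 426 = 852
  H–H: 1 × 441 = 441
  Σ(broken) = 2152 kJ
Bonds formed (products):
  C–H: 4 × 426 = 1704
  C=C: 1 × 604 = 604
  Σ(formed) = 2308 kJ
ΔH = Σ(broken) − Σ(formed) = 2152 − 2308 = −156 kJ

ΔH ≈ −156 kJ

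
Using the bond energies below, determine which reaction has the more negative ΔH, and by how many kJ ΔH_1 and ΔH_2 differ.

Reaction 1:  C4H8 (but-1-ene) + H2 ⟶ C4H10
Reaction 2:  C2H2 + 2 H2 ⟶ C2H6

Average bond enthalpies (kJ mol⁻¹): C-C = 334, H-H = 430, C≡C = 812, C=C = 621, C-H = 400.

Reaction 2, by 179 kJ

Reaction 1:
  Bonds broken (reactants):
    C-C: 2 × 334 = 668
    C-H: 8 × 400 = 3200
    C=C: 1 × 621 = 621
    H-H: 1 × 430 = 430
    Σ(broken) = 4919 kJ
  Bonds formed (products):
    C-C: 3 × 334 = 1002
    C-H: 10 × 400 = 4000
    Σ(formed) = 5002 kJ
  ΔH_1 = 4919 − 5002 = −83 kJ
Reaction 2:
  Bonds broken (reactants):
    C≡C: 1 × 812 = 812
    C-H: 2 × 400 = 800
    H-H: 2 × 430 = 860
    Σ(broken) = 2472 kJ
  Bonds formed (products):
    C-C: 1 × 334 = 334
    C-H: 6 × 400 = 2400
    Σ(formed) = 2734 kJ
  ΔH_2 = 2472 − 2734 = −262 kJ
ΔH_1 − ΔH_2 = +179 kJ, so reaction 2 has the more negative ΔH; |ΔH_1 − ΔH_2| = 179 kJ.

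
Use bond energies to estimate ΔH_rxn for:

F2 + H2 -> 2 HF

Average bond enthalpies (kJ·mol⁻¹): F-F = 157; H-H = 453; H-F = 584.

Bonds broken (reactants):
  F-F: 1 × 157 = 157
  H-H: 1 × 453 = 453
  Σ(broken) = 610 kJ
Bonds formed (products):
  H-F: 2 × 584 = 1168
  Σ(formed) = 1168 kJ
ΔH = Σ(broken) − Σ(formed) = 610 − 1168 = −558 kJ

ΔH ≈ −558 kJ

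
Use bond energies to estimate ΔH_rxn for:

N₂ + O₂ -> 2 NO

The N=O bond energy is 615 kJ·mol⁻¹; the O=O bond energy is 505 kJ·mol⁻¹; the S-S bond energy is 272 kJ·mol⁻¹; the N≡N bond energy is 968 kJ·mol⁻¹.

ΔH ≈ +243 kJ

Bonds broken (reactants):
  N≡N: 1 × 968 = 968
  O=O: 1 × 505 = 505
  Σ(broken) = 1473 kJ
Bonds formed (products):
  N=O: 2 × 615 = 1230
  Σ(formed) = 1230 kJ
ΔH = Σ(broken) − Σ(formed) = 1473 − 1230 = +243 kJ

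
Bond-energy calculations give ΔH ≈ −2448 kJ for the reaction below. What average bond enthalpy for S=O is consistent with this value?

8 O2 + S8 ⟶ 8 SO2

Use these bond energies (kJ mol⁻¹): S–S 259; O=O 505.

D(S=O) ≈ 535 kJ/mol

Let D be the S=O bond energy.
Σ(broken) = 8×505 + 8×259 = 6112
Σ(formed) = 16×D = 16D
ΔH = Σ(broken) − Σ(formed) = (6112) − (16D) = +6112 − 16D
Setting this equal to −2448 kJ gives 16D = 8560, so D = 535 kJ/mol.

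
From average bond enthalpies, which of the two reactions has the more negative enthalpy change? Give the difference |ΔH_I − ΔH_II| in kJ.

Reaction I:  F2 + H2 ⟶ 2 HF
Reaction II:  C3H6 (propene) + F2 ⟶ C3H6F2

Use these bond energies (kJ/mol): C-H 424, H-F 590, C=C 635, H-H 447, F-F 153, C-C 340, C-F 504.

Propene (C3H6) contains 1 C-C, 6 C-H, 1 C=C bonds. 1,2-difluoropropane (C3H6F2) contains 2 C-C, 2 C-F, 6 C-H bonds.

Reaction I, by 20 kJ

Reaction I:
  Bonds broken (reactants):
    F-F: 1 × 153 = 153
    H-H: 1 × 447 = 447
    Σ(broken) = 600 kJ
  Bonds formed (products):
    H-F: 2 × 590 = 1180
    Σ(formed) = 1180 kJ
  ΔH_I = 600 − 1180 = −580 kJ
Reaction II:
  Bonds broken (reactants):
    C-C: 1 × 340 = 340
    C-H: 6 × 424 = 2544
    C=C: 1 × 635 = 635
    F-F: 1 × 153 = 153
    Σ(broken) = 3672 kJ
  Bonds formed (products):
    C-C: 2 × 340 = 680
    C-F: 2 × 504 = 1008
    C-H: 6 × 424 = 2544
    Σ(formed) = 4232 kJ
  ΔH_II = 3672 − 4232 = −560 kJ
ΔH_I − ΔH_II = −20 kJ, so reaction I has the more negative ΔH; |ΔH_I − ΔH_II| = 20 kJ.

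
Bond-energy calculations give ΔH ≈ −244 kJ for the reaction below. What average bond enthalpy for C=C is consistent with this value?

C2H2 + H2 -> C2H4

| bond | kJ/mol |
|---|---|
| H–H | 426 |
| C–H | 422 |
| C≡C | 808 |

Let D be the C=C bond energy.
Σ(broken) = 1×808 + 2×422 + 1×426 = 2078
Σ(formed) = 4×422 + 1×D = 1688 + D
ΔH = Σ(broken) − Σ(formed) = (2078) − (1688 + D) = +390 − D
Setting this equal to −244 kJ gives D = 634 kJ/mol.

D(C=C) ≈ 634 kJ/mol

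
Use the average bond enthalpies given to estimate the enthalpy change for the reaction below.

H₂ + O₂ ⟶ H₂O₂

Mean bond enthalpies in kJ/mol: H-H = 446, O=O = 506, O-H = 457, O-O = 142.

ΔH ≈ −104 kJ

Bonds broken (reactants):
  H-H: 1 × 446 = 446
  O=O: 1 × 506 = 506
  Σ(broken) = 952 kJ
Bonds formed (products):
  O-H: 2 × 457 = 914
  O-O: 1 × 142 = 142
  Σ(formed) = 1056 kJ
ΔH = Σ(broken) − Σ(formed) = 952 − 1056 = −104 kJ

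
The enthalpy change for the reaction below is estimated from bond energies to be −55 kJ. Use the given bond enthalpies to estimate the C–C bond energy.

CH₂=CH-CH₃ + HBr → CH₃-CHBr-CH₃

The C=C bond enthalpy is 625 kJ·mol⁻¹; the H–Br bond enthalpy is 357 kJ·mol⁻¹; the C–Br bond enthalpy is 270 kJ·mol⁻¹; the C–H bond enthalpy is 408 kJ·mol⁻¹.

Let D be the C–C bond energy.
Σ(broken) = 1×D + 6×408 + 1×625 + 1×357 = 3430 + D
Σ(formed) = 1×270 + 2×D + 7×408 = 3126 + 2D
ΔH = Σ(broken) − Σ(formed) = (3430 + D) − (3126 + 2D) = +304 − D
Setting this equal to −55 kJ gives D = 359 kJ/mol.

D(C–C) ≈ 359 kJ/mol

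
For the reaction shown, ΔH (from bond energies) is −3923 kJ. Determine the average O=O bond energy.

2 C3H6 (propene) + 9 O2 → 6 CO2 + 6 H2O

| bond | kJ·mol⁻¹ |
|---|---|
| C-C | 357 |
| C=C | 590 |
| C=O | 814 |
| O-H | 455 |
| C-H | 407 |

Let D be the O=O bond energy.
Σ(broken) = 2×357 + 12×407 + 2×590 + 9×D = 6778 + 9D
Σ(formed) = 12×814 + 12×455 = 15228
ΔH = Σ(broken) − Σ(formed) = (6778 + 9D) − (15228) = −8450 + 9D
Setting this equal to −3923 kJ gives 9D = 4527, so D = 503 kJ/mol.

D(O=O) ≈ 503 kJ/mol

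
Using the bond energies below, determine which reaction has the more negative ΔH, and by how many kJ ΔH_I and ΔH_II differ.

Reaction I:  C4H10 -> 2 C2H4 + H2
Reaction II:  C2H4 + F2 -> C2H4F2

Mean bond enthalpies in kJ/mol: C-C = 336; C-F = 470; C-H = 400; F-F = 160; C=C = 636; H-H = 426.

Reaction I:
  Bonds broken (reactants):
    C-C: 3 × 336 = 1008
    C-H: 10 × 400 = 4000
    Σ(broken) = 5008 kJ
  Bonds formed (products):
    C-H: 8 × 400 = 3200
    C=C: 2 × 636 = 1272
    H-H: 1 × 426 = 426
    Σ(formed) = 4898 kJ
  ΔH_I = 5008 − 4898 = +110 kJ
Reaction II:
  Bonds broken (reactants):
    C-H: 4 × 400 = 1600
    C=C: 1 × 636 = 636
    F-F: 1 × 160 = 160
    Σ(broken) = 2396 kJ
  Bonds formed (products):
    C-C: 1 × 336 = 336
    C-F: 2 × 470 = 940
    C-H: 4 × 400 = 1600
    Σ(formed) = 2876 kJ
  ΔH_II = 2396 − 2876 = −480 kJ
ΔH_I − ΔH_II = +590 kJ, so reaction II has the more negative ΔH; |ΔH_I − ΔH_II| = 590 kJ.

Reaction II, by 590 kJ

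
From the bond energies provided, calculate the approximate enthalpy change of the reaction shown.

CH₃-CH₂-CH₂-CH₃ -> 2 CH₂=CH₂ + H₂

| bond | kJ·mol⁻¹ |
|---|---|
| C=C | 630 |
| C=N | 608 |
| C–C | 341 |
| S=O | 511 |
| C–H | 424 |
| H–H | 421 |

ΔH ≈ +190 kJ

Bonds broken (reactants):
  C–C: 3 × 341 = 1023
  C–H: 10 × 424 = 4240
  Σ(broken) = 5263 kJ
Bonds formed (products):
  C–H: 8 × 424 = 3392
  C=C: 2 × 630 = 1260
  H–H: 1 × 421 = 421
  Σ(formed) = 5073 kJ
ΔH = Σ(broken) − Σ(formed) = 5263 − 5073 = +190 kJ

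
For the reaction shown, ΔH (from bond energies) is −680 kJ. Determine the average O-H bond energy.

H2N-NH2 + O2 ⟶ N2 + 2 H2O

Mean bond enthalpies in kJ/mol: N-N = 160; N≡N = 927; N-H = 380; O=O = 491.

Let D be the O-H bond energy.
Σ(broken) = 4×380 + 1×160 + 1×491 = 2171
Σ(formed) = 1×927 + 4×D = 927 + 4D
ΔH = Σ(broken) − Σ(formed) = (2171) − (927 + 4D) = +1244 − 4D
Setting this equal to −680 kJ gives 4D = 1924, so D = 481 kJ/mol.

D(O-H) ≈ 481 kJ/mol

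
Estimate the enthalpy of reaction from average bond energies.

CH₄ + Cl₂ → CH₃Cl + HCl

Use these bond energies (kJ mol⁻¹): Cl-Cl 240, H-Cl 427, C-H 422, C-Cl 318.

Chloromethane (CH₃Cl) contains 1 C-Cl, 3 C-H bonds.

Bonds broken (reactants):
  C-H: 4 × 422 = 1688
  Cl-Cl: 1 × 240 = 240
  Σ(broken) = 1928 kJ
Bonds formed (products):
  C-Cl: 1 × 318 = 318
  C-H: 3 × 422 = 1266
  H-Cl: 1 × 427 = 427
  Σ(formed) = 2011 kJ
ΔH = Σ(broken) − Σ(formed) = 1928 − 2011 = −83 kJ

ΔH ≈ −83 kJ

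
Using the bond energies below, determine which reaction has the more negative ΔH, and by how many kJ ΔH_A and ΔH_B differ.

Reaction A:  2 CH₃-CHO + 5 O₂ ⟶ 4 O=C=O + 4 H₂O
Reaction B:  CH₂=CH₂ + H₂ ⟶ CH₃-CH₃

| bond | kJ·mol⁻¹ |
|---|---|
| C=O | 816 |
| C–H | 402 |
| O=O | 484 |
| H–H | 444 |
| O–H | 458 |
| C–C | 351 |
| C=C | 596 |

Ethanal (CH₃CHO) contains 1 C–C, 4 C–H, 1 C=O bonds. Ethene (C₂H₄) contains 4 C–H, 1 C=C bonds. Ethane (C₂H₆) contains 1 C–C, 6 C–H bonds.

Reaction A, by 2107 kJ

Reaction A:
  Bonds broken (reactants):
    C–C: 2 × 351 = 702
    C–H: 8 × 402 = 3216
    C=O: 2 × 816 = 1632
    O=O: 5 × 484 = 2420
    Σ(broken) = 7970 kJ
  Bonds formed (products):
    C=O: 8 × 816 = 6528
    O–H: 8 × 458 = 3664
    Σ(formed) = 10192 kJ
  ΔH_A = 7970 − 10192 = −2222 kJ
Reaction B:
  Bonds broken (reactants):
    C–H: 4 × 402 = 1608
    C=C: 1 × 596 = 596
    H–H: 1 × 444 = 444
    Σ(broken) = 2648 kJ
  Bonds formed (products):
    C–C: 1 × 351 = 351
    C–H: 6 × 402 = 2412
    Σ(formed) = 2763 kJ
  ΔH_B = 2648 − 2763 = −115 kJ
ΔH_A − ΔH_B = −2107 kJ, so reaction A has the more negative ΔH; |ΔH_A − ΔH_B| = 2107 kJ.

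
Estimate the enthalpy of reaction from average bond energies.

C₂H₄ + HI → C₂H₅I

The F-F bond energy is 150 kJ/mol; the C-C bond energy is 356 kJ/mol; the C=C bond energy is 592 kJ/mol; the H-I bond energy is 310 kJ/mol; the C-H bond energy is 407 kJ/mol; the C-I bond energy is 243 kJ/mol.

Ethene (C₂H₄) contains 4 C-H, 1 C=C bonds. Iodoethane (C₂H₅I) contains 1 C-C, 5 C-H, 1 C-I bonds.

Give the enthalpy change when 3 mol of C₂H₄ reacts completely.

Bonds broken (reactants):
  C-H: 4 × 407 = 1628
  C=C: 1 × 592 = 592
  H-I: 1 × 310 = 310
  Σ(broken) = 2530 kJ
Bonds formed (products):
  C-C: 1 × 356 = 356
  C-H: 5 × 407 = 2035
  C-I: 1 × 243 = 243
  Σ(formed) = 2634 kJ
ΔH = Σ(broken) − Σ(formed) = 2530 − 2634 = −104 kJ
For 3× the reaction as written: 3 × (−104) = −312 kJ

ΔH = −312 kJ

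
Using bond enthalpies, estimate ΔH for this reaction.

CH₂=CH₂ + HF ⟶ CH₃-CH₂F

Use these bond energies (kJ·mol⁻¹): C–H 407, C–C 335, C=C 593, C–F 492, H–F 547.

Bonds broken (reactants):
  C–H: 4 × 407 = 1628
  C=C: 1 × 593 = 593
  H–F: 1 × 547 = 547
  Σ(broken) = 2768 kJ
Bonds formed (products):
  C–C: 1 × 335 = 335
  C–F: 1 × 492 = 492
  C–H: 5 × 407 = 2035
  Σ(formed) = 2862 kJ
ΔH = Σ(broken) − Σ(formed) = 2768 − 2862 = −94 kJ

ΔH ≈ −94 kJ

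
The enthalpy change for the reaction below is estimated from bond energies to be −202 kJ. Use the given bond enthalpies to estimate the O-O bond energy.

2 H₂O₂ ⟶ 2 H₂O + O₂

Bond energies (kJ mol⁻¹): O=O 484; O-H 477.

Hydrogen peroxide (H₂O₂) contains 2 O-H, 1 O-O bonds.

Let D be the O-O bond energy.
Σ(broken) = 4×477 + 2×D = 1908 + 2D
Σ(formed) = 4×477 + 1×484 = 2392
ΔH = Σ(broken) − Σ(formed) = (1908 + 2D) − (2392) = −484 + 2D
Setting this equal to −202 kJ gives 2D = 282, so D = 141 kJ/mol.

D(O-O) ≈ 141 kJ/mol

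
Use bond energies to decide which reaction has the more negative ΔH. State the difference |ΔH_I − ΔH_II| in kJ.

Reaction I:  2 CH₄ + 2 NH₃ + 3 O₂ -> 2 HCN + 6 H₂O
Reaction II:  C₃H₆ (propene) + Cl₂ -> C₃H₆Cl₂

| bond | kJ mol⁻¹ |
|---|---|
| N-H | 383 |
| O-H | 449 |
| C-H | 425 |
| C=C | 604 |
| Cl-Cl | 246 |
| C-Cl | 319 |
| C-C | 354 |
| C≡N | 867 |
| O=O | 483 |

Reaction I:
  Bonds broken (reactants):
    C-H: 8 × 425 = 3400
    N-H: 6 × 383 = 2298
    O=O: 3 × 483 = 1449
    Σ(broken) = 7147 kJ
  Bonds formed (products):
    C≡N: 2 × 867 = 1734
    C-H: 2 × 425 = 850
    O-H: 12 × 449 = 5388
    Σ(formed) = 7972 kJ
  ΔH_I = 7147 − 7972 = −825 kJ
Reaction II:
  Bonds broken (reactants):
    C-C: 1 × 354 = 354
    C-H: 6 × 425 = 2550
    C=C: 1 × 604 = 604
    Cl-Cl: 1 × 246 = 246
    Σ(broken) = 3754 kJ
  Bonds formed (products):
    C-C: 2 × 354 = 708
    C-Cl: 2 × 319 = 638
    C-H: 6 × 425 = 2550
    Σ(formed) = 3896 kJ
  ΔH_II = 3754 − 3896 = −142 kJ
ΔH_I − ΔH_II = −683 kJ, so reaction I has the more negative ΔH; |ΔH_I − ΔH_II| = 683 kJ.

Reaction I, by 683 kJ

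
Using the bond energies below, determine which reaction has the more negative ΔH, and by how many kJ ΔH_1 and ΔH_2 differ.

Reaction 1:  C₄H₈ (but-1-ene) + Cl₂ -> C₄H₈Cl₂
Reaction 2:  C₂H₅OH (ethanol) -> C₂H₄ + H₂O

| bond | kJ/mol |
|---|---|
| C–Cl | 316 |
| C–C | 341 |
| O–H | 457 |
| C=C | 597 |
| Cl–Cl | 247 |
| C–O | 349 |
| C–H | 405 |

Reaction 1, by 170 kJ

Reaction 1:
  Bonds broken (reactants):
    C–C: 2 × 341 = 682
    C–H: 8 × 405 = 3240
    C=C: 1 × 597 = 597
    Cl–Cl: 1 × 247 = 247
    Σ(broken) = 4766 kJ
  Bonds formed (products):
    C–C: 3 × 341 = 1023
    C–Cl: 2 × 316 = 632
    C–H: 8 × 405 = 3240
    Σ(formed) = 4895 kJ
  ΔH_1 = 4766 − 4895 = −129 kJ
Reaction 2:
  Bonds broken (reactants):
    C–C: 1 × 341 = 341
    C–H: 5 × 405 = 2025
    C–O: 1 × 349 = 349
    O–H: 1 × 457 = 457
    Σ(broken) = 3172 kJ
  Bonds formed (products):
    C–H: 4 × 405 = 1620
    C=C: 1 × 597 = 597
    O–H: 2 × 457 = 914
    Σ(formed) = 3131 kJ
  ΔH_2 = 3172 − 3131 = +41 kJ
ΔH_1 − ΔH_2 = −170 kJ, so reaction 1 has the more negative ΔH; |ΔH_1 − ΔH_2| = 170 kJ.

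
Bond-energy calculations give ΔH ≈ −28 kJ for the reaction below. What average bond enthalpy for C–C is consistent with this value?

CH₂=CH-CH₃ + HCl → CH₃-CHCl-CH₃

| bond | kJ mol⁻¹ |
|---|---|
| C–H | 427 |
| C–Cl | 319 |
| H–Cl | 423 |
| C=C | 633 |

Let D be the C–C bond energy.
Σ(broken) = 1×D + 6×427 + 1×633 + 1×423 = 3618 + D
Σ(formed) = 2×D + 1×319 + 7×427 = 3308 + 2D
ΔH = Σ(broken) − Σ(formed) = (3618 + D) − (3308 + 2D) = +310 − D
Setting this equal to −28 kJ gives D = 338 kJ/mol.

D(C–C) ≈ 338 kJ/mol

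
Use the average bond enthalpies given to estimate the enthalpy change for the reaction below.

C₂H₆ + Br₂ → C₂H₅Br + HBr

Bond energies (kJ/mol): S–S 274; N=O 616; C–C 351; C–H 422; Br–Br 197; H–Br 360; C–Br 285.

ΔH ≈ −26 kJ

Bonds broken (reactants):
  Br–Br: 1 × 197 = 197
  C–C: 1 × 351 = 351
  C–H: 6 × 422 = 2532
  Σ(broken) = 3080 kJ
Bonds formed (products):
  C–Br: 1 × 285 = 285
  C–C: 1 × 351 = 351
  C–H: 5 × 422 = 2110
  H–Br: 1 × 360 = 360
  Σ(formed) = 3106 kJ
ΔH = Σ(broken) − Σ(formed) = 3080 − 3106 = −26 kJ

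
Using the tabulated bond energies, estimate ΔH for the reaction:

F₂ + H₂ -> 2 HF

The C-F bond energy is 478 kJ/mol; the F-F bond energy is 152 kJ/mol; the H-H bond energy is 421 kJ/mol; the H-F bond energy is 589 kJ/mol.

ΔH ≈ −605 kJ

Bonds broken (reactants):
  F-F: 1 × 152 = 152
  H-H: 1 × 421 = 421
  Σ(broken) = 573 kJ
Bonds formed (products):
  H-F: 2 × 589 = 1178
  Σ(formed) = 1178 kJ
ΔH = Σ(broken) − Σ(formed) = 573 − 1178 = −605 kJ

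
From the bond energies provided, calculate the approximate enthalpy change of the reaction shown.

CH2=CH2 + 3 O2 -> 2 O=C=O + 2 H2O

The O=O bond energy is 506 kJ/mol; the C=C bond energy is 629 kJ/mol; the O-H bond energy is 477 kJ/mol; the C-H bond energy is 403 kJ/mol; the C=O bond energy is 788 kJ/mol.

ΔH ≈ −1301 kJ

Bonds broken (reactants):
  C-H: 4 × 403 = 1612
  C=C: 1 × 629 = 629
  O=O: 3 × 506 = 1518
  Σ(broken) = 3759 kJ
Bonds formed (products):
  C=O: 4 × 788 = 3152
  O-H: 4 × 477 = 1908
  Σ(formed) = 5060 kJ
ΔH = Σ(broken) − Σ(formed) = 3759 − 5060 = −1301 kJ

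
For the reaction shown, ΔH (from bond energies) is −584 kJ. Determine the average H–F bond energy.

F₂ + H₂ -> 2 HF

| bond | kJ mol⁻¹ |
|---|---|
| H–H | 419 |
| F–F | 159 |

Let D be the H–F bond energy.
Σ(broken) = 1×159 + 1×419 = 578
Σ(formed) = 2×D = 2D
ΔH = Σ(broken) − Σ(formed) = (578) − (2D) = +578 − 2D
Setting this equal to −584 kJ gives 2D = 1162, so D = 581 kJ/mol.

D(H–F) ≈ 581 kJ/mol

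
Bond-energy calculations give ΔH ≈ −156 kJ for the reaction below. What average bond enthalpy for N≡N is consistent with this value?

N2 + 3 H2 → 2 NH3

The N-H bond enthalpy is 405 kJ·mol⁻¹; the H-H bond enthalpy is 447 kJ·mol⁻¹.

D(N≡N) ≈ 933 kJ/mol

Let D be the N≡N bond energy.
Σ(broken) = 3×447 + 1×D = 1341 + D
Σ(formed) = 6×405 = 2430
ΔH = Σ(broken) − Σ(formed) = (1341 + D) − (2430) = −1089 + D
Setting this equal to −156 kJ gives D = 933 kJ/mol.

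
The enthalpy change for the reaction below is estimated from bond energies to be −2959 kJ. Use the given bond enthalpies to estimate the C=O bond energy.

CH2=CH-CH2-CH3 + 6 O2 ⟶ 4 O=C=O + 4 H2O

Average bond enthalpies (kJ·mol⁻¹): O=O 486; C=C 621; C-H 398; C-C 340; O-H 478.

D(C=O) ≈ 817 kJ/mol

Let D be the C=O bond energy.
Σ(broken) = 2×340 + 8×398 + 1×621 + 6×486 = 7401
Σ(formed) = 8×D + 8×478 = 3824 + 8D
ΔH = Σ(broken) − Σ(formed) = (7401) − (3824 + 8D) = +3577 − 8D
Setting this equal to −2959 kJ gives 8D = 6536, so D = 817 kJ/mol.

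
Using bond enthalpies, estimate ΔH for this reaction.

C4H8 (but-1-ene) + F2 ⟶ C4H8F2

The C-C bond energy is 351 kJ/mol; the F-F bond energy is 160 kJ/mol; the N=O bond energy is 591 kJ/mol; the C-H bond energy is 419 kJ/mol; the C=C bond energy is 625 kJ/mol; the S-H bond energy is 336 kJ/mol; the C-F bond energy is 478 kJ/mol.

Bonds broken (reactants):
  C-C: 2 × 351 = 702
  C-H: 8 × 419 = 3352
  C=C: 1 × 625 = 625
  F-F: 1 × 160 = 160
  Σ(broken) = 4839 kJ
Bonds formed (products):
  C-C: 3 × 351 = 1053
  C-F: 2 × 478 = 956
  C-H: 8 × 419 = 3352
  Σ(formed) = 5361 kJ
ΔH = Σ(broken) − Σ(formed) = 4839 − 5361 = −522 kJ

ΔH ≈ −522 kJ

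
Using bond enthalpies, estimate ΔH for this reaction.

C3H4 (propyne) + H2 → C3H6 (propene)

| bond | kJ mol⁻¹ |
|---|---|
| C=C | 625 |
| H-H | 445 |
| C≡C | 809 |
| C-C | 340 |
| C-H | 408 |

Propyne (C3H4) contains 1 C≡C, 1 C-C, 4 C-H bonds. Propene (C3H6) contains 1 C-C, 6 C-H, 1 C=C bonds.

ΔH ≈ −187 kJ

Bonds broken (reactants):
  C≡C: 1 × 809 = 809
  C-C: 1 × 340 = 340
  C-H: 4 × 408 = 1632
  H-H: 1 × 445 = 445
  Σ(broken) = 3226 kJ
Bonds formed (products):
  C-C: 1 × 340 = 340
  C-H: 6 × 408 = 2448
  C=C: 1 × 625 = 625
  Σ(formed) = 3413 kJ
ΔH = Σ(broken) − Σ(formed) = 3226 − 3413 = −187 kJ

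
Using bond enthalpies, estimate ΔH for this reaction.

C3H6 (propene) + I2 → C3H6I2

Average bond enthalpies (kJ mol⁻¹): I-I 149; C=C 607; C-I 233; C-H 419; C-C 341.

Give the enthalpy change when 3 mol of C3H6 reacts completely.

ΔH = −153 kJ

Bonds broken (reactants):
  C-C: 1 × 341 = 341
  C-H: 6 × 419 = 2514
  C=C: 1 × 607 = 607
  I-I: 1 × 149 = 149
  Σ(broken) = 3611 kJ
Bonds formed (products):
  C-C: 2 × 341 = 682
  C-H: 6 × 419 = 2514
  C-I: 2 × 233 = 466
  Σ(formed) = 3662 kJ
ΔH = Σ(broken) − Σ(formed) = 3611 − 3662 = −51 kJ
For 3× the reaction as written: 3 × (−51) = −153 kJ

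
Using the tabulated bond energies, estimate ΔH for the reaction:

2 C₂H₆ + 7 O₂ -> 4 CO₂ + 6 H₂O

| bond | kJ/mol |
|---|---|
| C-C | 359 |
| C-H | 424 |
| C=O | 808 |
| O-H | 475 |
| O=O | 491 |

ΔH ≈ −2921 kJ

Bonds broken (reactants):
  C-C: 2 × 359 = 718
  C-H: 12 × 424 = 5088
  O=O: 7 × 491 = 3437
  Σ(broken) = 9243 kJ
Bonds formed (products):
  C=O: 8 × 808 = 6464
  O-H: 12 × 475 = 5700
  Σ(formed) = 12164 kJ
ΔH = Σ(broken) − Σ(formed) = 9243 − 12164 = −2921 kJ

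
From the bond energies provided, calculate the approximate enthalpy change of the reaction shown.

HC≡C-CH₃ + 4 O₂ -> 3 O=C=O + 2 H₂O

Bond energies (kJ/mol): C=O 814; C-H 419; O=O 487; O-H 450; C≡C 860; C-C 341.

ΔH ≈ −1859 kJ

Bonds broken (reactants):
  C≡C: 1 × 860 = 860
  C-C: 1 × 341 = 341
  C-H: 4 × 419 = 1676
  O=O: 4 × 487 = 1948
  Σ(broken) = 4825 kJ
Bonds formed (products):
  C=O: 6 × 814 = 4884
  O-H: 4 × 450 = 1800
  Σ(formed) = 6684 kJ
ΔH = Σ(broken) − Σ(formed) = 4825 − 6684 = −1859 kJ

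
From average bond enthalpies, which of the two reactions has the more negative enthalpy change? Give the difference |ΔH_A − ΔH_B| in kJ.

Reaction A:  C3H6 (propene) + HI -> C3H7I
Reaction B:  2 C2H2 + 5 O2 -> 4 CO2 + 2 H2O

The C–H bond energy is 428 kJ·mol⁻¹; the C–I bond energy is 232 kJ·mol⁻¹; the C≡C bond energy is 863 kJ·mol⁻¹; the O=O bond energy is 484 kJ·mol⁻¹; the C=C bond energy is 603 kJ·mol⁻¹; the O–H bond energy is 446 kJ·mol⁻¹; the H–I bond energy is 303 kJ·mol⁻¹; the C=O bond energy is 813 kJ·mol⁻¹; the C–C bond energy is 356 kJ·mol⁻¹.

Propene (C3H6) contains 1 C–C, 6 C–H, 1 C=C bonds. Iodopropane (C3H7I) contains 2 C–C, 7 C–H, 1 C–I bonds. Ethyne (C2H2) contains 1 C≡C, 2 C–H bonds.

Reaction A:
  Bonds broken (reactants):
    C–C: 1 × 356 = 356
    C–H: 6 × 428 = 2568
    C=C: 1 × 603 = 603
    H–I: 1 × 303 = 303
    Σ(broken) = 3830 kJ
  Bonds formed (products):
    C–C: 2 × 356 = 712
    C–H: 7 × 428 = 2996
    C–I: 1 × 232 = 232
    Σ(formed) = 3940 kJ
  ΔH_A = 3830 − 3940 = −110 kJ
Reaction B:
  Bonds broken (reactants):
    C≡C: 2 × 863 = 1726
    C–H: 4 × 428 = 1712
    O=O: 5 × 484 = 2420
    Σ(broken) = 5858 kJ
  Bonds formed (products):
    C=O: 8 × 813 = 6504
    O–H: 4 × 446 = 1784
    Σ(formed) = 8288 kJ
  ΔH_B = 5858 − 8288 = −2430 kJ
ΔH_A − ΔH_B = +2320 kJ, so reaction B has the more negative ΔH; |ΔH_A − ΔH_B| = 2320 kJ.

Reaction B, by 2320 kJ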